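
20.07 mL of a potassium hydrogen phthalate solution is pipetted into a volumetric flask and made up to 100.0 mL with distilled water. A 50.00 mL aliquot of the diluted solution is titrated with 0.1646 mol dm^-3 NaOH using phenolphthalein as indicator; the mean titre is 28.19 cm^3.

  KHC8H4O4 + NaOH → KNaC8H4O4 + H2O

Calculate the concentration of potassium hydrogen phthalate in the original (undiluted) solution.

0.4624 mol/L

n(NaOH) = 0.02819 × 0.1646 = 4.640 × 10^-3 mol
n(KHC8H4O4) in the aliquot = 4.640 × 10^-3 mol (1:1 ratio)
[KHC8H4O4]_dilute = 4.640 × 10^-3 / 0.05000 = 0.09280 mol/L
Dilution factor = 100.0 / 20.07 = 4.983
[KHC8H4O4]_stock = 0.09280 × 4.983 = 0.4624 mol/L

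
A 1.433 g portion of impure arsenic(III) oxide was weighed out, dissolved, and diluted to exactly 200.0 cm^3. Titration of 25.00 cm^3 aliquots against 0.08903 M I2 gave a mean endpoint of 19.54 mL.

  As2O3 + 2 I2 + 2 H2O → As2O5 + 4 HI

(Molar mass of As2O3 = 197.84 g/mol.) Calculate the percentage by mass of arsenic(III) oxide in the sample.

n(I2) per titration = 0.01954 × 0.08903 = 1.740 × 10^-3 mol
From the 1:2 ratio, n(As2O3) in each aliquot = 1/2 × 1.740 × 10^-3 = 8.698 × 10^-4 mol
n(As2O3) in the whole flask = 8.698 × 10^-4 × 200.0/25.00 = 6.959 × 10^-3 mol
mass of As2O3 = 6.959 × 10^-3 × 197.84 = 1.377 g
% As2O3 = 1.377 / 1.433 × 100 = 96.07 %

96.07 %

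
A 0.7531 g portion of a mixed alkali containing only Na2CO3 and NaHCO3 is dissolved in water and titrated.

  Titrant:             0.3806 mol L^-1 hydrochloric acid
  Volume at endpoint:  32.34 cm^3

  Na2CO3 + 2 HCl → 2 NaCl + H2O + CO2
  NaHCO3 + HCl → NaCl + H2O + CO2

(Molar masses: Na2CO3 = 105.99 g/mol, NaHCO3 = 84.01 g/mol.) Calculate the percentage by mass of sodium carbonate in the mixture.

n(HCl) = 0.03234 × 0.3806 = 0.01231 mol
Let x = n(Na2CO3), y = n(NaHCO3).
Titrant: 2x + 1y = 0.01231;  mass: 105.99x + 84.01y = 0.7531
Solving, x = 4.529 × 10^-3 mol, y = 3.250 × 10^-3 mol
mass of Na2CO3 = 4.529 × 10^-3 × 105.99 = 0.4800 g
% Na2CO3 = 0.4800 / 0.7531 × 100 = 63.74 %

63.74 %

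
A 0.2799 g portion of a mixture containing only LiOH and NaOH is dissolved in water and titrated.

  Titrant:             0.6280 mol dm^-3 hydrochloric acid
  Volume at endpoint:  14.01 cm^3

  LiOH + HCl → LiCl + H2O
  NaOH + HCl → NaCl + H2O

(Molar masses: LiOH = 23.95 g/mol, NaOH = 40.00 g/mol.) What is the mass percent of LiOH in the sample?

n(HCl) = 0.01401 × 0.6280 = 8.798 × 10^-3 mol
Let x = n(LiOH), y = n(NaOH).
Titrant: 1x + 1y = 8.798 × 10^-3;  mass: 23.95x + 40.00y = 0.2799
Solving, x = 4.488 × 10^-3 mol, y = 4.310 × 10^-3 mol
mass of LiOH = 4.488 × 10^-3 × 23.95 = 0.1075 g
% LiOH = 0.1075 / 0.2799 × 100 = 38.40 %

38.40 %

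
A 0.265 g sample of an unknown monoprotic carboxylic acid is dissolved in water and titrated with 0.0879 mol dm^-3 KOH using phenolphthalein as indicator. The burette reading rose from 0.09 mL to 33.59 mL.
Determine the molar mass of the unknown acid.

n(KOH) = 0.0335 L × 0.0879 mol/L = 2.94 × 10^-3 mol
n(HA) = 2.94 × 10^-3 mol (1:1 ratio)
M = m / n = 0.265 g / 2.94 × 10^-3 mol = 90.0 g/mol

90.0 g/mol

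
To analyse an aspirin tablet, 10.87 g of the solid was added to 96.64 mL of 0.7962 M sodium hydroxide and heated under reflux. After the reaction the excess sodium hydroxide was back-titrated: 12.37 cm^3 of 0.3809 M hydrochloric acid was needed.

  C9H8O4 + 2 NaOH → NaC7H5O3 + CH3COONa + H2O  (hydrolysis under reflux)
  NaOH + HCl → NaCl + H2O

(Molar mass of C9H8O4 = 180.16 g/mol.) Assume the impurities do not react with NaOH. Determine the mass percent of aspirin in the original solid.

59.86 %

n(NaOH) added = 0.09664 × 0.7962 = 0.07694 mol
n(HCl) used in back-titration = 0.01237 × 0.3809 = 4.712 × 10^-3 mol
n(NaOH) left over = 4.712 × 10^-3 mol (1:1 ratio)
n(NaOH) consumed by analyte = 0.07694 − 4.712 × 10^-3 = 0.07223 mol
From the 1:2 ratio, n(C9H8O4) = 1/2 × 0.07223 = 0.03612 mol
mass of C9H8O4 = 0.03612 × 180.16 = 6.507 g
% C9H8O4 = 6.507 / 10.87 × 100 = 59.86 %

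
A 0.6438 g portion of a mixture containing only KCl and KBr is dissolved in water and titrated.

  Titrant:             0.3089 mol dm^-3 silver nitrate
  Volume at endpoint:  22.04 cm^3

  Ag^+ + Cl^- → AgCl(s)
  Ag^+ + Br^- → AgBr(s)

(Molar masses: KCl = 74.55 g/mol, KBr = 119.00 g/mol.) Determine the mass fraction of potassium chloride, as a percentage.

n(AgNO3) = 0.02204 × 0.3089 = 6.808 × 10^-3 mol
Let x = n(KCl), y = n(KBr).
Titrant: 1x + 1y = 6.808 × 10^-3;  mass: 74.55x + 119.00y = 0.6438
Solving, x = 3.743 × 10^-3 mol, y = 3.065 × 10^-3 mol
mass of KCl = 3.743 × 10^-3 × 74.55 = 0.2790 g
% KCl = 0.2790 / 0.6438 × 100 = 43.34 %

43.34 %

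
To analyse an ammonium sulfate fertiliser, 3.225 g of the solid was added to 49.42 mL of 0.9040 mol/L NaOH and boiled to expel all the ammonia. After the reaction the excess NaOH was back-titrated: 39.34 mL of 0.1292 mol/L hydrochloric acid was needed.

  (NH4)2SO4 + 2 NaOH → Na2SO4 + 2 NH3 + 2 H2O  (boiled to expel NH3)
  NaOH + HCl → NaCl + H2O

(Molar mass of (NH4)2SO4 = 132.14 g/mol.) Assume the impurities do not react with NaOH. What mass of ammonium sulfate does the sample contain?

n(NaOH) added = 0.04942 × 0.9040 = 0.04468 mol
n(HCl) used in back-titration = 0.03934 × 0.1292 = 5.083 × 10^-3 mol
n(NaOH) left over = 5.083 × 10^-3 mol (1:1 ratio)
n(NaOH) consumed by analyte = 0.04468 − 5.083 × 10^-3 = 0.03959 mol
From the 1:2 ratio, n((NH4)2SO4) = 1/2 × 0.03959 = 0.01980 mol
mass of (NH4)2SO4 = 0.01980 × 132.14 = 2.616 g

2.616 g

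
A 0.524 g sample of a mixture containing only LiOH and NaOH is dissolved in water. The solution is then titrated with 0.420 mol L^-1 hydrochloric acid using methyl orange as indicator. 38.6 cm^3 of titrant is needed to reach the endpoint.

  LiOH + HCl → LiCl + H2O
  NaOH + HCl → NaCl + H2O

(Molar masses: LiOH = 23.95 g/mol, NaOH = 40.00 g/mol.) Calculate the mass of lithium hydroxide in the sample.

n(HCl) = 0.0386 × 0.420 = 0.0162 mol
Let x = n(LiOH), y = n(NaOH).
Titrant: 1x + 1y = 0.0162;  mass: 23.95x + 40.00y = 0.524
Solving, x = 7.76 × 10^-3 mol, y = 8.46 × 10^-3 mol
mass of LiOH = 7.76 × 10^-3 × 23.95 = 0.186 g

0.186 g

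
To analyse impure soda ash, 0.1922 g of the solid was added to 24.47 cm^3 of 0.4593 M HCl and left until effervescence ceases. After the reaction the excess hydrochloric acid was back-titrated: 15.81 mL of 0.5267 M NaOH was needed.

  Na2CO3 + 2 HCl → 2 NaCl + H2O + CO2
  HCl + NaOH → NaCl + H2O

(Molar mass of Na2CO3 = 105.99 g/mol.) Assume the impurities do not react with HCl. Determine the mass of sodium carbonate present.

0.1543 g

n(HCl) added = 0.02447 × 0.4593 = 0.01124 mol
n(NaOH) used in back-titration = 0.01581 × 0.5267 = 8.327 × 10^-3 mol
n(HCl) left over = 8.327 × 10^-3 mol (1:1 ratio)
n(HCl) consumed by analyte = 0.01124 − 8.327 × 10^-3 = 2.912 × 10^-3 mol
From the 1:2 ratio, n(Na2CO3) = 1/2 × 2.912 × 10^-3 = 1.456 × 10^-3 mol
mass of Na2CO3 = 1.456 × 10^-3 × 105.99 = 0.1543 g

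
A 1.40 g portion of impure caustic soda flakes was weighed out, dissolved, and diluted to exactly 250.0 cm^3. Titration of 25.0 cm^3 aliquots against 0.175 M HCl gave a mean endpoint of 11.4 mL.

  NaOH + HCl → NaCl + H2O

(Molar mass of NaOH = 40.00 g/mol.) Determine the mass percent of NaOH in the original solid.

57.0 %

n(HCl) per titration = 0.0114 × 0.175 = 1.99 × 10^-3 mol
n(NaOH) in each aliquot = 1.99 × 10^-3 mol (1:1 ratio)
n(NaOH) in the whole flask = 1.99 × 10^-3 × 250.0/25.0 = 0.0199 mol
mass of NaOH = 0.0199 × 40.00 = 0.798 g
% NaOH = 0.798 / 1.40 × 100 = 57.0 %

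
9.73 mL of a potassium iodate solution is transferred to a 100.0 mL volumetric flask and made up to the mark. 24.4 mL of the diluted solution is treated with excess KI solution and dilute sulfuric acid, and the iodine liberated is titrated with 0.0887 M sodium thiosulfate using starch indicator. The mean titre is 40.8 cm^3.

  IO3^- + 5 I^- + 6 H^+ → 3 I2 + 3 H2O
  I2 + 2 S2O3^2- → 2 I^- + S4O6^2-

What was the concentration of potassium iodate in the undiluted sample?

0.254 M

n(S2O3^2-) = 0.0408 × 0.0887 = 3.62 × 10^-3 mol
n(I2) = n(S2O3^2-)/2 = 1.81 × 10^-3 mol
From the 1:3 ratio, n(IO3^-) in the aliquot = 1/3 × 1.81 × 10^-3 = 6.03 × 10^-4 mol
[IO3^-]_dilute = 6.03 × 10^-4 / 0.0244 = 0.0247 mol/L
[IO3^-]_original = 0.0247 × 100.0/9.73 = 0.254 mol/L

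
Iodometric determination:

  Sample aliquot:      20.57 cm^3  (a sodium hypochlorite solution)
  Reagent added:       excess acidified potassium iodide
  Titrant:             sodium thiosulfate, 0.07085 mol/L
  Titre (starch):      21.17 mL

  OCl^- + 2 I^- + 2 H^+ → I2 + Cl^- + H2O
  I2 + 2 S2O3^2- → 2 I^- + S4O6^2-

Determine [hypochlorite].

0.03646 mol/L

n(S2O3^2-) = 0.02117 × 0.07085 = 1.500 × 10^-3 mol
n(I2) = n(S2O3^2-)/2 = 7.499 × 10^-4 mol
n(OCl^-) in the aliquot = 7.499 × 10^-4 mol (1:1 ratio)
[OCl^-] = 7.499 × 10^-4 / 0.02057 = 0.03646 mol/L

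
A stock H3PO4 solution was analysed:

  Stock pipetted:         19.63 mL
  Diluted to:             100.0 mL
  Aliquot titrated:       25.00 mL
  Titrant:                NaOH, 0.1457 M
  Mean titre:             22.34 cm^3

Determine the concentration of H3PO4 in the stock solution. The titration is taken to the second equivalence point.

H3PO4 + 2 NaOH → Na2HPO4 + 2 H2O
n(NaOH) = 0.02234 × 0.1457 = 3.255 × 10^-3 mol
From the 1:2 ratio, n(H3PO4) in the aliquot = 1/2 × 3.255 × 10^-3 = 1.627 × 10^-3 mol
[H3PO4]_dilute = 1.627 × 10^-3 / 0.02500 = 0.06510 mol/L
Dilution factor = 100.0 / 19.63 = 5.094
[H3PO4]_stock = 0.06510 × 5.094 = 0.3316 mol/L

0.3316 M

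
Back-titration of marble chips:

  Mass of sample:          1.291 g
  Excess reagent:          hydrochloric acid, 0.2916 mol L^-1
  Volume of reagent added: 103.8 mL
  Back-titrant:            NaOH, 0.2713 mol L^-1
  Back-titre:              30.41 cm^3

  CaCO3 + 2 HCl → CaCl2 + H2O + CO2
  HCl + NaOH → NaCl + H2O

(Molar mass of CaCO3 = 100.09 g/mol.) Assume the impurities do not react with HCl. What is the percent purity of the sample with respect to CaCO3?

85.35 %

n(HCl) added = 0.1038 × 0.2916 = 0.03027 mol
n(NaOH) used in back-titration = 0.03041 × 0.2713 = 8.250 × 10^-3 mol
n(HCl) left over = 8.250 × 10^-3 mol (1:1 ratio)
n(HCl) consumed by analyte = 0.03027 − 8.250 × 10^-3 = 0.02202 mol
From the 1:2 ratio, n(CaCO3) = 1/2 × 0.02202 = 0.01101 mol
mass of CaCO3 = 0.01101 × 100.09 = 1.102 g
% CaCO3 = 1.102 / 1.291 × 100 = 85.35 %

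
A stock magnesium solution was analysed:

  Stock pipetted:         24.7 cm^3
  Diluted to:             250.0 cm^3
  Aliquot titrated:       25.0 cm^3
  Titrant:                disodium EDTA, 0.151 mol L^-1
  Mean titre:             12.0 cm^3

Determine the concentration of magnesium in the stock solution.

Mg^2+ + EDTA^4- → [Mg(EDTA)]^2-
n(EDTA) = 0.0120 × 0.151 = 1.81 × 10^-3 mol
n(Mg2+) in the aliquot = 1.81 × 10^-3 mol (1:1 ratio)
[Mg2+]_dilute = 1.81 × 10^-3 / 0.0250 = 0.0725 mol/L
Dilution factor = 250.0 / 24.7 = 10.12
[Mg2+]_stock = 0.0725 × 10.12 = 0.734 mol/L

0.734 mol/L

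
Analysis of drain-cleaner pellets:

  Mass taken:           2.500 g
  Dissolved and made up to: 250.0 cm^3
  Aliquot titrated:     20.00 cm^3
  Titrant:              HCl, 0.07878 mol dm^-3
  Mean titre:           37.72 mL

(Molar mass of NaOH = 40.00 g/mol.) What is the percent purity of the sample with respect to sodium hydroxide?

NaOH + HCl → NaCl + H2O
n(HCl) per titration = 0.03772 × 0.07878 = 2.972 × 10^-3 mol
n(NaOH) in each aliquot = 2.972 × 10^-3 mol (1:1 ratio)
n(NaOH) in the whole flask = 2.972 × 10^-3 × 250.0/20.00 = 0.03714 mol
mass of NaOH = 0.03714 × 40.00 = 1.486 g
% NaOH = 1.486 / 2.500 × 100 = 59.43 %

59.43 %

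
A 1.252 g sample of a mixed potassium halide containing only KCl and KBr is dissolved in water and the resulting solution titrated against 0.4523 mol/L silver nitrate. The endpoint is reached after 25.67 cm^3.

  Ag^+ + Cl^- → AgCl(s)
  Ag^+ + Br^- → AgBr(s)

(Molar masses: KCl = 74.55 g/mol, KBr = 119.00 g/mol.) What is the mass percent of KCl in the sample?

17.37 %

n(AgNO3) = 0.02567 × 0.4523 = 0.01161 mol
Let x = n(KCl), y = n(KBr).
Titrant: 1x + 1y = 0.01161;  mass: 74.55x + 119.00y = 1.252
Solving, x = 2.917 × 10^-3 mol, y = 8.694 × 10^-3 mol
mass of KCl = 2.917 × 10^-3 × 74.55 = 0.2175 g
% KCl = 0.2175 / 1.252 × 100 = 17.37 %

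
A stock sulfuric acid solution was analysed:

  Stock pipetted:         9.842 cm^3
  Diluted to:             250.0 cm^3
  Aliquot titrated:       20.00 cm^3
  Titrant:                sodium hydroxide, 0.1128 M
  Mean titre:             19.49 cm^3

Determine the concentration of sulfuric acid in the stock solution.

H2SO4 + 2 NaOH → Na2SO4 + 2 H2O
n(NaOH) = 0.01949 × 0.1128 = 2.198 × 10^-3 mol
From the 1:2 ratio, n(H2SO4) in the aliquot = 1/2 × 2.198 × 10^-3 = 1.099 × 10^-3 mol
[H2SO4]_dilute = 1.099 × 10^-3 / 0.02000 = 0.05496 mol/L
Dilution factor = 250.0 / 9.842 = 25.40
[H2SO4]_stock = 0.05496 × 25.40 = 1.396 mol/L

1.396 M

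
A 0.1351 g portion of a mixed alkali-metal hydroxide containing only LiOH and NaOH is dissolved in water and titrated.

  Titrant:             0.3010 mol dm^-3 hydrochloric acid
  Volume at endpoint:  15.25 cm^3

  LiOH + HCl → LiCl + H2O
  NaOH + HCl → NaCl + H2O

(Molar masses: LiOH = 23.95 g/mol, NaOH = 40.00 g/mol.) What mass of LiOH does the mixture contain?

n(HCl) = 0.01525 × 0.3010 = 4.590 × 10^-3 mol
Let x = n(LiOH), y = n(NaOH).
Titrant: 1x + 1y = 4.590 × 10^-3;  mass: 23.95x + 40.00y = 0.1351
Solving, x = 3.022 × 10^-3 mol, y = 1.568 × 10^-3 mol
mass of LiOH = 3.022 × 10^-3 × 23.95 = 0.07239 g

0.07239 g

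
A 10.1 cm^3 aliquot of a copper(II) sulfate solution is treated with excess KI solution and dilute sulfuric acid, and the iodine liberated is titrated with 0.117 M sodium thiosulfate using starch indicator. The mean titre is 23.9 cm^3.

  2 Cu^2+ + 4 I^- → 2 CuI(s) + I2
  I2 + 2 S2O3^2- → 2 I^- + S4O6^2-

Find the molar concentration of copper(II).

0.277 M

n(S2O3^2-) = 0.0239 × 0.117 = 2.80 × 10^-3 mol
n(I2) = n(S2O3^2-)/2 = 1.40 × 10^-3 mol
From the 2:1 ratio, n(Cu2+) in the aliquot = 2/1 × 1.40 × 10^-3 = 2.80 × 10^-3 mol
[Cu2+] = 2.80 × 10^-3 / 0.0101 = 0.277 mol/L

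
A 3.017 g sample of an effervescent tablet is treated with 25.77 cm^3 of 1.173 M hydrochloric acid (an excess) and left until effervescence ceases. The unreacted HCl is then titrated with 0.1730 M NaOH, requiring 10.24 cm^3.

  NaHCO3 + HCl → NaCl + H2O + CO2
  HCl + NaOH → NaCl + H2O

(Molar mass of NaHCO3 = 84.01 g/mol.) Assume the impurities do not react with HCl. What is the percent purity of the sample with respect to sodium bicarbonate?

n(HCl) added = 0.02577 × 1.173 = 0.03023 mol
n(NaOH) used in back-titration = 0.01024 × 0.1730 = 1.772 × 10^-3 mol
n(HCl) left over = 1.772 × 10^-3 mol (1:1 ratio)
n(HCl) consumed by analyte = 0.03023 − 1.772 × 10^-3 = 0.02846 mol
n(NaHCO3) = 0.02846 mol (1:1 ratio)
mass of NaHCO3 = 0.02846 × 84.01 = 2.391 g
% NaHCO3 = 2.391 / 3.017 × 100 = 79.24 %

79.24 %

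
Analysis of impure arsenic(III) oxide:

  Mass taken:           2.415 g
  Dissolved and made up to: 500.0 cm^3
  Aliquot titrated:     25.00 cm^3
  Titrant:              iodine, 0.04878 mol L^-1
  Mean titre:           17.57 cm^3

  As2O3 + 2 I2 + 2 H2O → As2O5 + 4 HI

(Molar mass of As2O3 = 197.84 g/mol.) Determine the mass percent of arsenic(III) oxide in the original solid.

n(I2) per titration = 0.01757 × 0.04878 = 8.571 × 10^-4 mol
From the 1:2 ratio, n(As2O3) in each aliquot = 1/2 × 8.571 × 10^-4 = 4.285 × 10^-4 mol
n(As2O3) in the whole flask = 4.285 × 10^-4 × 500.0/25.00 = 8.571 × 10^-3 mol
mass of As2O3 = 8.571 × 10^-3 × 197.84 = 1.696 g
% As2O3 = 1.696 / 2.415 × 100 = 70.21 %

70.21 %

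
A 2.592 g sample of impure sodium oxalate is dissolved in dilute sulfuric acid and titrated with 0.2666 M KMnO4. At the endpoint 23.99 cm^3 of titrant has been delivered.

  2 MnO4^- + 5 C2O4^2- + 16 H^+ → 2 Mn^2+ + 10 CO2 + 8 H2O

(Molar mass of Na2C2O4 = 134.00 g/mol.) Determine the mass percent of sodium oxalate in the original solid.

n(KMnO4) = 0.02399 L × 0.2666 mol/L = 6.396 × 10^-3 mol
From the 5:2 ratio, n(Na2C2O4) = 5/2 × 6.396 × 10^-3 = 0.01599 mol
mass of Na2C2O4 = 0.01599 × 134.00 g/mol = 2.143 g
% Na2C2O4 = 2.143 / 2.592 × 100 = 82.66 %

82.66 %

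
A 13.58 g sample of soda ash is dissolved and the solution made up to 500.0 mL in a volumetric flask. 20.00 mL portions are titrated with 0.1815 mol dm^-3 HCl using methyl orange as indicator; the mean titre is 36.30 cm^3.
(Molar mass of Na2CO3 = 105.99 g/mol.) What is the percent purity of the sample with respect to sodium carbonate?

64.28 %

Na2CO3 + 2 HCl → 2 NaCl + H2O + CO2
n(HCl) per titration = 0.03630 × 0.1815 = 6.588 × 10^-3 mol
From the 1:2 ratio, n(Na2CO3) in each aliquot = 1/2 × 6.588 × 10^-3 = 3.294 × 10^-3 mol
n(Na2CO3) in the whole flask = 3.294 × 10^-3 × 500.0/20.00 = 0.08236 mol
mass of Na2CO3 = 0.08236 × 105.99 = 8.729 g
% Na2CO3 = 8.729 / 13.58 × 100 = 64.28 %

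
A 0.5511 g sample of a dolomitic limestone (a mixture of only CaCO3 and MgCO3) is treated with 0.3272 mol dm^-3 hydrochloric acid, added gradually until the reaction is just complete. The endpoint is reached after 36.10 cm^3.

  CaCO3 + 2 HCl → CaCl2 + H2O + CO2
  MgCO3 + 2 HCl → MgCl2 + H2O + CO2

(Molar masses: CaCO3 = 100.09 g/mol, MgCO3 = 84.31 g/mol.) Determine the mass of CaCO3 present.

0.3372 g

n(HCl) = 0.03610 × 0.3272 = 0.01181 mol
Let x = n(CaCO3), y = n(MgCO3).
Titrant: 2x + 2y = 0.01181;  mass: 100.09x + 84.31y = 0.5511
Solving, x = 3.369 × 10^-3 mol, y = 2.537 × 10^-3 mol
mass of CaCO3 = 3.369 × 10^-3 × 100.09 = 0.3372 g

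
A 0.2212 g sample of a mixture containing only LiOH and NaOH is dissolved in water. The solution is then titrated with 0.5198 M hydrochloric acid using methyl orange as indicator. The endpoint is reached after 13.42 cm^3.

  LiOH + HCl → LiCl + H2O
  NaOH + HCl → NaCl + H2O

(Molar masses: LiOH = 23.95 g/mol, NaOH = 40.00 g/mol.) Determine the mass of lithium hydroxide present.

0.08629 g

n(HCl) = 0.01342 × 0.5198 = 6.976 × 10^-3 mol
Let x = n(LiOH), y = n(NaOH).
Titrant: 1x + 1y = 6.976 × 10^-3;  mass: 23.95x + 40.00y = 0.2212
Solving, x = 3.603 × 10^-3 mol, y = 3.373 × 10^-3 mol
mass of LiOH = 3.603 × 10^-3 × 23.95 = 0.08629 g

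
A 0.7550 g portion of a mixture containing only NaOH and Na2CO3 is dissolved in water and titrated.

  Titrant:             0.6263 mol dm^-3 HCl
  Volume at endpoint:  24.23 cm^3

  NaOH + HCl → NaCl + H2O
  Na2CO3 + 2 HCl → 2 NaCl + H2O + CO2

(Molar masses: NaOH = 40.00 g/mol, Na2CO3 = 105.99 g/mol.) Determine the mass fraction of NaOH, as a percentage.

n(HCl) = 0.02423 × 0.6263 = 0.01518 mol
Let x = n(NaOH), y = n(Na2CO3).
Titrant: 1x + 2y = 0.01518;  mass: 40.00x + 105.99y = 0.7550
Solving, x = 3.787 × 10^-3 mol, y = 5.694 × 10^-3 mol
mass of NaOH = 3.787 × 10^-3 × 40.00 = 0.1515 g
% NaOH = 0.1515 / 0.7550 × 100 = 20.06 %

20.06 %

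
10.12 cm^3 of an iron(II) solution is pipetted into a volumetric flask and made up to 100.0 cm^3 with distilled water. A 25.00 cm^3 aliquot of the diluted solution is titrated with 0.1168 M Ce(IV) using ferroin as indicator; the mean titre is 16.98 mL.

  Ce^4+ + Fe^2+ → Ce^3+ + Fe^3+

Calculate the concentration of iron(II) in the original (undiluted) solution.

0.7839 M

n(Ce4+) = 0.01698 × 0.1168 = 1.983 × 10^-3 mol
n(Fe2+) in the aliquot = 1.983 × 10^-3 mol (1:1 ratio)
[Fe2+]_dilute = 1.983 × 10^-3 / 0.02500 = 0.07933 mol/L
Dilution factor = 100.0 / 10.12 = 9.881
[Fe2+]_stock = 0.07933 × 9.881 = 0.7839 mol/L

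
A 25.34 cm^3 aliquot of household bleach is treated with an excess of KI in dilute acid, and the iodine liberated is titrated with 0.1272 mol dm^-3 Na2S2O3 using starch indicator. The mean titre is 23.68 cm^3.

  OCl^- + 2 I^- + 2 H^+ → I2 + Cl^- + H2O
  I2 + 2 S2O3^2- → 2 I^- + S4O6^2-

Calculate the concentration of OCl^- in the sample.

0.05943 mol/L

n(S2O3^2-) = 0.02368 × 0.1272 = 3.012 × 10^-3 mol
n(I2) = n(S2O3^2-)/2 = 1.506 × 10^-3 mol
n(OCl^-) in the aliquot = 1.506 × 10^-3 mol (1:1 ratio)
[OCl^-] = 1.506 × 10^-3 / 0.02534 = 0.05943 mol/L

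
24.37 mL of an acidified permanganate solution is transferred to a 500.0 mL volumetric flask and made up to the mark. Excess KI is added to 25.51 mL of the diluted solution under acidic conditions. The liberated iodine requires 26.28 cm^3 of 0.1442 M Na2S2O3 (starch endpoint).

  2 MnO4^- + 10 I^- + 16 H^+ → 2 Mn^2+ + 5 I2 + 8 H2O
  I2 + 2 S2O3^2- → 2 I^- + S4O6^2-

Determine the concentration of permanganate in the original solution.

0.6096 M

n(S2O3^2-) = 0.02628 × 0.1442 = 3.790 × 10^-3 mol
n(I2) = n(S2O3^2-)/2 = 1.895 × 10^-3 mol
From the 2:5 ratio, n(MnO4^-) in the aliquot = 2/5 × 1.895 × 10^-3 = 7.579 × 10^-4 mol
[MnO4^-]_dilute = 7.579 × 10^-4 / 0.02551 = 0.02971 mol/L
[MnO4^-]_original = 0.02971 × 500.0/24.37 = 0.6096 mol/L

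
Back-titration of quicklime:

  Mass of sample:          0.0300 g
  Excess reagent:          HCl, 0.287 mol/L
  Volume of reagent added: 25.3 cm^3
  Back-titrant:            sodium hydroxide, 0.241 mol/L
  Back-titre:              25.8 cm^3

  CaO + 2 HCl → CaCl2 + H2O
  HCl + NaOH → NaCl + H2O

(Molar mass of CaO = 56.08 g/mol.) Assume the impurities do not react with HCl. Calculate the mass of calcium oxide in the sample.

0.0293 g

n(HCl) added = 0.0253 × 0.287 = 7.26 × 10^-3 mol
n(NaOH) used in back-titration = 0.0258 × 0.241 = 6.22 × 10^-3 mol
n(HCl) left over = 6.22 × 10^-3 mol (1:1 ratio)
n(HCl) consumed by analyte = 7.26 × 10^-3 − 6.22 × 10^-3 = 1.04 × 10^-3 mol
From the 1:2 ratio, n(CaO) = 1/2 × 1.04 × 10^-3 = 5.22 × 10^-4 mol
mass of CaO = 5.22 × 10^-4 × 56.08 = 0.0293 g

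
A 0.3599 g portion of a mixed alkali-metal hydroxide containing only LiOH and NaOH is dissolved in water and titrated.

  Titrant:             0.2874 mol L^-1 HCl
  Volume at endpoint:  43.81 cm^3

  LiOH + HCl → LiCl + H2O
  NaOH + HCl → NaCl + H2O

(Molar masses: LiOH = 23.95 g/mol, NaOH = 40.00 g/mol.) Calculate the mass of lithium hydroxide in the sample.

n(HCl) = 0.04381 × 0.2874 = 0.01259 mol
Let x = n(LiOH), y = n(NaOH).
Titrant: 1x + 1y = 0.01259;  mass: 23.95x + 40.00y = 0.3599
Solving, x = 8.956 × 10^-3 mol, y = 3.635 × 10^-3 mol
mass of LiOH = 8.956 × 10^-3 × 23.95 = 0.2145 g

0.2145 g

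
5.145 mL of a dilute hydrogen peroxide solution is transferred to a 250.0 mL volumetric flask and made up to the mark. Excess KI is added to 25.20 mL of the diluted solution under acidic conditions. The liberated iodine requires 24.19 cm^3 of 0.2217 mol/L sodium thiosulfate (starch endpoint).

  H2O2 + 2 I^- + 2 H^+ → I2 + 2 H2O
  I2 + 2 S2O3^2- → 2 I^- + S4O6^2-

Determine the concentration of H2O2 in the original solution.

n(S2O3^2-) = 0.02419 × 0.2217 = 5.363 × 10^-3 mol
n(I2) = n(S2O3^2-)/2 = 2.681 × 10^-3 mol
n(H2O2) in the aliquot = 2.681 × 10^-3 mol (1:1 ratio)
[H2O2]_dilute = 2.681 × 10^-3 / 0.02520 = 0.1064 mol/L
[H2O2]_original = 0.1064 × 250.0/5.145 = 5.170 mol/L

5.170 mol/L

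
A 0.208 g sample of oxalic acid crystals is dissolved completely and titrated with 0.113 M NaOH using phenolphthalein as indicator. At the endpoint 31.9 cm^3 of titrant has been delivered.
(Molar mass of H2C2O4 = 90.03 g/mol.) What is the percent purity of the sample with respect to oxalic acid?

H2C2O4 + 2 NaOH → Na2C2O4 + 2 H2O
n(NaOH) = 0.0319 L × 0.113 mol/L = 3.60 × 10^-3 mol
From the 1:2 ratio, n(H2C2O4) = 1/2 × 3.60 × 10^-3 = 1.80 × 10^-3 mol
mass of H2C2O4 = 1.80 × 10^-3 × 90.03 g/mol = 0.162 g
% H2C2O4 = 0.162 / 0.208 × 100 = 78.0 %

78.0 %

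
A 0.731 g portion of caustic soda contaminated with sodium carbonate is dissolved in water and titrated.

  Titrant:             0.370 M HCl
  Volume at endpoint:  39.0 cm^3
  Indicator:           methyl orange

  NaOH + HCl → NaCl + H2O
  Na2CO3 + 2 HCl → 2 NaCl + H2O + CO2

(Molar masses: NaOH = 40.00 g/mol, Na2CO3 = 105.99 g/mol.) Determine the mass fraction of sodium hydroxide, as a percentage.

14.2 %

n(HCl) = 0.0390 × 0.370 = 0.0144 mol
Let x = n(NaOH), y = n(Na2CO3).
Titrant: 1x + 2y = 0.0144;  mass: 40.00x + 105.99y = 0.731
Solving, x = 2.59 × 10^-3 mol, y = 5.92 × 10^-3 mol
mass of NaOH = 2.59 × 10^-3 × 40.00 = 0.104 g
% NaOH = 0.104 / 0.731 × 100 = 14.2 %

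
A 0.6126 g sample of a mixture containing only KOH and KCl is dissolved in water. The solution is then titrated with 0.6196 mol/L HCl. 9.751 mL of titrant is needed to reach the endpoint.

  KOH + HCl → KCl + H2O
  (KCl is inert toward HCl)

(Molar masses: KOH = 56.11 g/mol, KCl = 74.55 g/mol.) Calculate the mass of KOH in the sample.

0.3390 g

n(HCl) = 0.009751 × 0.6196 = 6.042 × 10^-3 mol
Let x = n(KOH), y = n(KCl).
Titrant: 1x = 6.042 × 10^-3;  mass: 56.11x + 74.55y = 0.6126
Solving, x = 6.042 × 10^-3 mol, y = 3.670 × 10^-3 mol
mass of KOH = 6.042 × 10^-3 × 56.11 = 0.3390 g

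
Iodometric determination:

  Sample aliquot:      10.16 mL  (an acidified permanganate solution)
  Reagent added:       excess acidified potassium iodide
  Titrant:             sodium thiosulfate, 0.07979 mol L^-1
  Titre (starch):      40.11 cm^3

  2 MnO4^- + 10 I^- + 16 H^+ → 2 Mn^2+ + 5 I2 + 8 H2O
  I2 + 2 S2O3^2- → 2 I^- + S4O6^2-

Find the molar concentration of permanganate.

n(S2O3^2-) = 0.04011 × 0.07979 = 3.200 × 10^-3 mol
n(I2) = n(S2O3^2-)/2 = 1.600 × 10^-3 mol
From the 2:5 ratio, n(MnO4^-) in the aliquot = 2/5 × 1.600 × 10^-3 = 6.401 × 10^-4 mol
[MnO4^-] = 6.401 × 10^-4 / 0.01016 = 0.06300 mol/L

0.06300 mol/L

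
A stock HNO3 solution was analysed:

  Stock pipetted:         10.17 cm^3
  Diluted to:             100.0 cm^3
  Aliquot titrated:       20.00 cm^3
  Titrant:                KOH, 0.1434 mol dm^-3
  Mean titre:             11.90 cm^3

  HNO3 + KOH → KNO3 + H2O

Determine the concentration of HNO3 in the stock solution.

0.8390 mol/L

n(KOH) = 0.01190 × 0.1434 = 1.706 × 10^-3 mol
n(HNO3) in the aliquot = 1.706 × 10^-3 mol (1:1 ratio)
[HNO3]_dilute = 1.706 × 10^-3 / 0.02000 = 0.08532 mol/L
Dilution factor = 100.0 / 10.17 = 9.833
[HNO3]_stock = 0.08532 × 9.833 = 0.8390 mol/L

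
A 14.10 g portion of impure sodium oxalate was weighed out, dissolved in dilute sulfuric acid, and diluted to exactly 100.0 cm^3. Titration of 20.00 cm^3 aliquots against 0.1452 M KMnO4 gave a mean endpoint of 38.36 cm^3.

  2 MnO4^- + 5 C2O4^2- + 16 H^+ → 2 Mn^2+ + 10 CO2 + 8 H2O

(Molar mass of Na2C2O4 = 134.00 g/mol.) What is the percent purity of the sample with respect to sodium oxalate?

66.17 %

n(KMnO4) per titration = 0.03836 × 0.1452 = 5.570 × 10^-3 mol
From the 5:2 ratio, n(Na2C2O4) in each aliquot = 5/2 × 5.570 × 10^-3 = 0.01392 mol
n(Na2C2O4) in the whole flask = 0.01392 × 100.0/20.00 = 0.06962 mol
mass of Na2C2O4 = 0.06962 × 134.00 = 9.330 g
% Na2C2O4 = 9.330 / 14.10 × 100 = 66.17 %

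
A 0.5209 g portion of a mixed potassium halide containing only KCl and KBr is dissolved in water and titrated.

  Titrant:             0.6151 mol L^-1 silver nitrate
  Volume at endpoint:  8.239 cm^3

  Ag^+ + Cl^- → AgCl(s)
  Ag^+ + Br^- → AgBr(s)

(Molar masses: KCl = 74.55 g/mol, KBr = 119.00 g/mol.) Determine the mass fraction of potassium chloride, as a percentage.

26.46 %

n(AgNO3) = 0.008239 × 0.6151 = 5.068 × 10^-3 mol
Let x = n(KCl), y = n(KBr).
Titrant: 1x + 1y = 5.068 × 10^-3;  mass: 74.55x + 119.00y = 0.5209
Solving, x = 1.849 × 10^-3 mol, y = 3.219 × 10^-3 mol
mass of KCl = 1.849 × 10^-3 × 74.55 = 0.1378 g
% KCl = 0.1378 / 0.5209 × 100 = 26.46 %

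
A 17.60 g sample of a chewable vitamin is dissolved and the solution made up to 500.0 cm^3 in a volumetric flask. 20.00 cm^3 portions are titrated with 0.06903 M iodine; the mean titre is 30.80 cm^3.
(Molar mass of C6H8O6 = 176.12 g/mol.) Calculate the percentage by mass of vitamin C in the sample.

C6H8O6 + I2 → C6H6O6 + 2 HI
n(I2) per titration = 0.03080 × 0.06903 = 2.126 × 10^-3 mol
n(C6H8O6) in each aliquot = 2.126 × 10^-3 mol (1:1 ratio)
n(C6H8O6) in the whole flask = 2.126 × 10^-3 × 500.0/20.00 = 0.05315 mol
mass of C6H8O6 = 0.05315 × 176.12 = 9.361 g
% C6H8O6 = 9.361 / 17.60 × 100 = 53.19 %

53.19 %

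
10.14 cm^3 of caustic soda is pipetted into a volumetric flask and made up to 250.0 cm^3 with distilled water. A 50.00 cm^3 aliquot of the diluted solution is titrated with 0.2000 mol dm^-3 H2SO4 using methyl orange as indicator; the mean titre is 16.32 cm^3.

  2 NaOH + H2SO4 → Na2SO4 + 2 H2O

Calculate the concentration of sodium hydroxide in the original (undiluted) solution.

3.219 mol/L

n(H2SO4) = 0.01632 × 0.2000 = 3.264 × 10^-3 mol
From the 2:1 ratio, n(NaOH) in the aliquot = 2/1 × 3.264 × 10^-3 = 6.528 × 10^-3 mol
[NaOH]_dilute = 6.528 × 10^-3 / 0.05000 = 0.1306 mol/L
Dilution factor = 250.0 / 10.14 = 24.65
[NaOH]_stock = 0.1306 × 24.65 = 3.219 mol/L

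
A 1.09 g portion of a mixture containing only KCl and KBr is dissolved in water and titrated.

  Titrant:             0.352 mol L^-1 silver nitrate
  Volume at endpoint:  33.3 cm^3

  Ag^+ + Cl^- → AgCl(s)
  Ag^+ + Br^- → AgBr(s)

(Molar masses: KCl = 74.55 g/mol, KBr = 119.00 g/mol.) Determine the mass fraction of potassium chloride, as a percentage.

46.9 %

n(AgNO3) = 0.0333 × 0.352 = 0.0117 mol
Let x = n(KCl), y = n(KBr).
Titrant: 1x + 1y = 0.0117;  mass: 74.55x + 119.00y = 1.09
Solving, x = 6.86 × 10^-3 mol, y = 4.86 × 10^-3 mol
mass of KCl = 6.86 × 10^-3 × 74.55 = 0.511 g
% KCl = 0.511 / 1.09 × 100 = 46.9 %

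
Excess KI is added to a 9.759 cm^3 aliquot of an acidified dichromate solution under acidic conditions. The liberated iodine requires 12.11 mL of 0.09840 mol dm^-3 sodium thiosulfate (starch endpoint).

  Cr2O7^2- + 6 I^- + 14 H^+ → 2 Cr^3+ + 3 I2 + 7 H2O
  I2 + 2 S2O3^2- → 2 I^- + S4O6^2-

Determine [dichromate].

n(S2O3^2-) = 0.01211 × 0.09840 = 1.192 × 10^-3 mol
n(I2) = n(S2O3^2-)/2 = 5.958 × 10^-4 mol
From the 1:3 ratio, n(Cr2O7^2-) in the aliquot = 1/3 × 5.958 × 10^-4 = 1.986 × 10^-4 mol
[Cr2O7^2-] = 1.986 × 10^-4 / 0.009759 = 0.02035 mol/L

0.02035 mol/L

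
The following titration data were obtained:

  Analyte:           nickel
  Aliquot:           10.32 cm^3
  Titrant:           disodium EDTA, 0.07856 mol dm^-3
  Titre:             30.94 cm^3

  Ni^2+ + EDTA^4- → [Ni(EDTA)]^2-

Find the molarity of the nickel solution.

0.2355 mol/L

n(EDTA) = 0.03094 L × 0.07856 mol/L = 2.431 × 10^-3 mol
n(Ni2+) = 2.431 × 10^-3 mol (1:1 mole ratio)
[Ni2+] = 2.431 × 10^-3 mol / 0.01032 L = 0.2355 mol/L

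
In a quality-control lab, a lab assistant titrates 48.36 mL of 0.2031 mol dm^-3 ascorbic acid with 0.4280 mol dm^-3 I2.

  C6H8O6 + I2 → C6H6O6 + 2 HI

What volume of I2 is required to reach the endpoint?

n(C6H8O6) = 0.04836 L × 0.2031 mol/L = 9.822 × 10^-3 mol
n(I2) = 9.822 × 10^-3 mol (1:1 stoichiometry)
V(I2) = 9.822 × 10^-3 mol / 0.4280 mol/L = 0.02295 L = 22.95 mL

22.95 mL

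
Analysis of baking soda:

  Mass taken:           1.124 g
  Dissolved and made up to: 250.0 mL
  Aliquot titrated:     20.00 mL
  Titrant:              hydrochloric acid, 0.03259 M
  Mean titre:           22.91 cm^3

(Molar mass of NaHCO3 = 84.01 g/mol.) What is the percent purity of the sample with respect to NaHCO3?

69.76 %

NaHCO3 + HCl → NaCl + H2O + CO2
n(HCl) per titration = 0.02291 × 0.03259 = 7.466 × 10^-4 mol
n(NaHCO3) in each aliquot = 7.466 × 10^-4 mol (1:1 ratio)
n(NaHCO3) in the whole flask = 7.466 × 10^-4 × 250.0/20.00 = 9.333 × 10^-3 mol
mass of NaHCO3 = 9.333 × 10^-3 × 84.01 = 0.7841 g
% NaHCO3 = 0.7841 / 1.124 × 100 = 69.76 %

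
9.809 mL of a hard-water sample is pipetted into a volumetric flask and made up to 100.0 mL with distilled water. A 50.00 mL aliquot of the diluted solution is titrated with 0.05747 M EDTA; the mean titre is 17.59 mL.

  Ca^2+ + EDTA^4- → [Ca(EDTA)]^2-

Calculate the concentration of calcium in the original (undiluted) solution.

0.2061 M

n(EDTA) = 0.01759 × 0.05747 = 1.011 × 10^-3 mol
n(Ca2+) in the aliquot = 1.011 × 10^-3 mol (1:1 ratio)
[Ca2+]_dilute = 1.011 × 10^-3 / 0.05000 = 0.02022 mol/L
Dilution factor = 100.0 / 9.809 = 10.19
[Ca2+]_stock = 0.02022 × 10.19 = 0.2061 mol/L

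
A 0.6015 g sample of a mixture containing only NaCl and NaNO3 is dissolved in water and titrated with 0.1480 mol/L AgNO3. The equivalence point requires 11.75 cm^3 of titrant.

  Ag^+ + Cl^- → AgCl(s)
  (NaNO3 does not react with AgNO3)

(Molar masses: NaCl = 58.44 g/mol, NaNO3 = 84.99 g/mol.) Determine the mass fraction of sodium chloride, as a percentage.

n(AgNO3) = 0.01175 × 0.1480 = 1.739 × 10^-3 mol
Let x = n(NaCl), y = n(NaNO3).
Titrant: 1x = 1.739 × 10^-3;  mass: 58.44x + 84.99y = 0.6015
Solving, x = 1.739 × 10^-3 mol, y = 5.882 × 10^-3 mol
mass of NaCl = 1.739 × 10^-3 × 58.44 = 0.1016 g
% NaCl = 0.1016 / 0.6015 × 100 = 16.90 %

16.90 %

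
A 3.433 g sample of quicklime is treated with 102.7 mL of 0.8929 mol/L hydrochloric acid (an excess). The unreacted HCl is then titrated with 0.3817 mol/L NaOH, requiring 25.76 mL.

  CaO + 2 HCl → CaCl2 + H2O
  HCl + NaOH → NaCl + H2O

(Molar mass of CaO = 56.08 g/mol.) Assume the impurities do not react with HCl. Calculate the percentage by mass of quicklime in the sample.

n(HCl) added = 0.1027 × 0.8929 = 0.09170 mol
n(NaOH) used in back-titration = 0.02576 × 0.3817 = 9.833 × 10^-3 mol
n(HCl) left over = 9.833 × 10^-3 mol (1:1 ratio)
n(HCl) consumed by analyte = 0.09170 − 9.833 × 10^-3 = 0.08187 mol
From the 1:2 ratio, n(CaO) = 1/2 × 0.08187 = 0.04093 mol
mass of CaO = 0.04093 × 56.08 = 2.296 g
% CaO = 2.296 / 3.433 × 100 = 66.87 %

66.87 %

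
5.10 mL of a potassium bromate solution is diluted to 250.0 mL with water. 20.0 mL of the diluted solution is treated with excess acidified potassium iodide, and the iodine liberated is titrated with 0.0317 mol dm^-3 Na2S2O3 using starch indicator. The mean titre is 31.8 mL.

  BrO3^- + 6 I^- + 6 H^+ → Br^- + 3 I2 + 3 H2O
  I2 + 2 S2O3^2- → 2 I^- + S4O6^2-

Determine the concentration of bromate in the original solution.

0.412 mol/L

n(S2O3^2-) = 0.0318 × 0.0317 = 1.01 × 10^-3 mol
n(I2) = n(S2O3^2-)/2 = 5.04 × 10^-4 mol
From the 1:3 ratio, n(BrO3^-) in the aliquot = 1/3 × 5.04 × 10^-4 = 1.68 × 10^-4 mol
[BrO3^-]_dilute = 1.68 × 10^-4 / 0.0200 = 0.00840 mol/L
[BrO3^-]_original = 0.00840 × 250.0/5.10 = 0.412 mol/L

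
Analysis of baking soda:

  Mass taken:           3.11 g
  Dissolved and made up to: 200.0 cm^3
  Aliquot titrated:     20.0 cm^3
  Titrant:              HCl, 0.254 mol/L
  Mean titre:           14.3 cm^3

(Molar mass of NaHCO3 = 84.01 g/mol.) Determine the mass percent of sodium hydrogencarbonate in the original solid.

NaHCO3 + HCl → NaCl + H2O + CO2
n(HCl) per titration = 0.0143 × 0.254 = 3.63 × 10^-3 mol
n(NaHCO3) in each aliquot = 3.63 × 10^-3 mol (1:1 ratio)
n(NaHCO3) in the whole flask = 3.63 × 10^-3 × 200.0/20.0 = 0.0363 mol
mass of NaHCO3 = 0.0363 × 84.01 = 3.05 g
% NaHCO3 = 3.05 / 3.11 × 100 = 98.1 %

98.1 %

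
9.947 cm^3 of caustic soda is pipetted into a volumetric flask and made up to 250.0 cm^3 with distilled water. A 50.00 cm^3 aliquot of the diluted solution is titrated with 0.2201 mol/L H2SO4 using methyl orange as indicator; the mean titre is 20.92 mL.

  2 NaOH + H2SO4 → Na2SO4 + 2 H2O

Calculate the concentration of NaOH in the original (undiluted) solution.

n(H2SO4) = 0.02092 × 0.2201 = 4.604 × 10^-3 mol
From the 2:1 ratio, n(NaOH) in the aliquot = 2/1 × 4.604 × 10^-3 = 9.209 × 10^-3 mol
[NaOH]_dilute = 9.209 × 10^-3 / 0.05000 = 0.1842 mol/L
Dilution factor = 250.0 / 9.947 = 25.13
[NaOH]_stock = 0.1842 × 25.13 = 4.629 mol/L

4.629 mol/L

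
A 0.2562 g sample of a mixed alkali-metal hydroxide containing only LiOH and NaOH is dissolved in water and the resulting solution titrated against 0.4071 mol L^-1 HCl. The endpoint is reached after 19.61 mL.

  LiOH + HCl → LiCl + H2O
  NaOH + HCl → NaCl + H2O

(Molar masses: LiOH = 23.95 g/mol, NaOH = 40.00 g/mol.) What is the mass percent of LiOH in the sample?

36.77 %

n(HCl) = 0.01961 × 0.4071 = 7.983 × 10^-3 mol
Let x = n(LiOH), y = n(NaOH).
Titrant: 1x + 1y = 7.983 × 10^-3;  mass: 23.95x + 40.00y = 0.2562
Solving, x = 3.933 × 10^-3 mol, y = 4.050 × 10^-3 mol
mass of LiOH = 3.933 × 10^-3 × 23.95 = 0.09420 g
% LiOH = 0.09420 / 0.2562 × 100 = 36.77 %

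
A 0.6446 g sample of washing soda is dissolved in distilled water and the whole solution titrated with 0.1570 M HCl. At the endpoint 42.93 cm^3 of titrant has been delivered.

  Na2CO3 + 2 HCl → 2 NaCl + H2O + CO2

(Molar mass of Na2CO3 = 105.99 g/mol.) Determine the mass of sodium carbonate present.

0.3572 g

n(HCl) = 0.04293 L × 0.1570 mol/L = 6.740 × 10^-3 mol
From the 1:2 ratio, n(Na2CO3) = 1/2 × 6.740 × 10^-3 = 3.370 × 10^-3 mol
mass of Na2CO3 = 3.370 × 10^-3 × 105.99 g/mol = 0.3572 g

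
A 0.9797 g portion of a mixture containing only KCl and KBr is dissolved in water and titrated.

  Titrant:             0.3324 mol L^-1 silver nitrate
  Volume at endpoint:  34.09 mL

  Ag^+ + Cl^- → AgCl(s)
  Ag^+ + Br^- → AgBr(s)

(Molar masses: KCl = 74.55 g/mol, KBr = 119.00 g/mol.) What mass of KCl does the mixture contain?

0.6185 g

n(AgNO3) = 0.03409 × 0.3324 = 0.01133 mol
Let x = n(KCl), y = n(KBr).
Titrant: 1x + 1y = 0.01133;  mass: 74.55x + 119.00y = 0.9797
Solving, x = 8.296 × 10^-3 mol, y = 3.036 × 10^-3 mol
mass of KCl = 8.296 × 10^-3 × 74.55 = 0.6185 g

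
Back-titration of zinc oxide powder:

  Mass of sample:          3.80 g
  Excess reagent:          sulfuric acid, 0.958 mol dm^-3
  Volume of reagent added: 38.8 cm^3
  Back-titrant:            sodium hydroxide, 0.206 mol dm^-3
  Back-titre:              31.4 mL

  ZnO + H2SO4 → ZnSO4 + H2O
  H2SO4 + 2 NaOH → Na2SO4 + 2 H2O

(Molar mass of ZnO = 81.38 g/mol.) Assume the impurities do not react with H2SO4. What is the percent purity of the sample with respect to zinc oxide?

72.7 %

n(H2SO4) added = 0.0388 × 0.958 = 0.0372 mol
n(NaOH) used in back-titration = 0.0314 × 0.206 = 6.47 × 10^-3 mol
From the 1:2 ratio, n(H2SO4) left over = 1/2 × 6.47 × 10^-3 = 3.23 × 10^-3 mol
n(H2SO4) consumed by analyte = 0.0372 − 3.23 × 10^-3 = 0.0339 mol
n(ZnO) = 0.0339 mol (1:1 ratio)
mass of ZnO = 0.0339 × 81.38 = 2.76 g
% ZnO = 2.76 / 3.80 × 100 = 72.7 %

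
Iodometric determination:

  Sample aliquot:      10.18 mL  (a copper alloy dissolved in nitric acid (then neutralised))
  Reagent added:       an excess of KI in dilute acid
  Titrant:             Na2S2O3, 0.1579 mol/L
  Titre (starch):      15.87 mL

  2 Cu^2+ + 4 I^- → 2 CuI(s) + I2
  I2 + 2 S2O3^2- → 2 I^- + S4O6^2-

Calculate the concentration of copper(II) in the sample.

n(S2O3^2-) = 0.01587 × 0.1579 = 2.506 × 10^-3 mol
n(I2) = n(S2O3^2-)/2 = 1.253 × 10^-3 mol
From the 2:1 ratio, n(Cu2+) in the aliquot = 2/1 × 1.253 × 10^-3 = 2.506 × 10^-3 mol
[Cu2+] = 2.506 × 10^-3 / 0.01018 = 0.2462 mol/L

0.2462 mol/L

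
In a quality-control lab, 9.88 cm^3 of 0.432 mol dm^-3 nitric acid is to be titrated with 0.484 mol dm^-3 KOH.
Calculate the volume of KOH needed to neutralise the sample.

HNO3 + KOH → KNO3 + H2O
n(HNO3) = 0.00988 L × 0.432 mol/L = 4.27 × 10^-3 mol
n(KOH) = 4.27 × 10^-3 mol (1:1 stoichiometry)
V(KOH) = 4.27 × 10^-3 mol / 0.484 mol/L = 0.00882 L = 8.82 mL

8.82 mL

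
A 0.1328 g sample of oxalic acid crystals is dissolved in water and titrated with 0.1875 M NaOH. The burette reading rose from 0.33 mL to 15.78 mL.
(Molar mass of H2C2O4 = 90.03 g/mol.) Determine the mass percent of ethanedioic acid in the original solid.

H2C2O4 + 2 NaOH → Na2C2O4 + 2 H2O
n(NaOH) = 0.01545 L × 0.1875 mol/L = 2.897 × 10^-3 mol
From the 1:2 ratio, n(H2C2O4) = 1/2 × 2.897 × 10^-3 = 1.448 × 10^-3 mol
mass of H2C2O4 = 1.448 × 10^-3 × 90.03 g/mol = 0.1304 g
% H2C2O4 = 0.1304 / 0.1328 × 100 = 98.19 %

98.19 %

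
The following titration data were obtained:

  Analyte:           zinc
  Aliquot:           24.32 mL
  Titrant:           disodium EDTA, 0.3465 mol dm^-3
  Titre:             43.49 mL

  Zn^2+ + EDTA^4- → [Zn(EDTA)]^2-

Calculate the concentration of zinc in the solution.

0.6196 mol/L

n(EDTA) = 0.04349 L × 0.3465 mol/L = 0.01507 mol
n(Zn2+) = 0.01507 mol (1:1 mole ratio)
[Zn2+] = 0.01507 mol / 0.02432 L = 0.6196 mol/L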